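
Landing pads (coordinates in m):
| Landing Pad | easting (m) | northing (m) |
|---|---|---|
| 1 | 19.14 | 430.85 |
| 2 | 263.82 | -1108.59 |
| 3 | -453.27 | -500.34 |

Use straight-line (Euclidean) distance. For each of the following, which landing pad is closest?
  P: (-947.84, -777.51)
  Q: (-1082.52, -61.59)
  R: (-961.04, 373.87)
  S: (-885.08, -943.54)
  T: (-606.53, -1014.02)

P→3; Q→3; R→1; S→3; T→3

P at (-947.84, -777.51):
  1: √((966.98)² + (1208.36)²) = √(935050.3204 + 1460133.8896) = 1547.64 m
  2: √((1211.66)² + (-331.08)²) = √(1468119.9556 + 109613.9664) = 1256.08 m
  3: √((494.57)² + (277.17)²) = √(244599.4849 + 76823.2089) = 566.94 m
  → nearest: 3 (566.94 m)
Q at (-1082.52, -61.59):
  1: √((1101.66)² + (492.44)²) = √(1213654.7556 + 242497.1536) = 1206.71 m
  2: √((1346.34)² + (-1047.00)²) = √(1812631.3956 + 1096209.0000) = 1705.53 m
  3: √((629.25)² + (-438.75)²) = √(395955.5625 + 192501.5625) = 767.11 m
  → nearest: 3 (767.11 m)
R at (-961.04, 373.87):
  1: √((980.18)² + (56.98)²) = √(960752.8324 + 3246.7204) = 981.83 m
  2: √((1224.86)² + (-1482.46)²) = √(1500282.0196 + 2197687.6516) = 1923.01 m
  3: √((507.77)² + (-874.21)²) = √(257830.3729 + 764243.1241) = 1010.98 m
  → nearest: 1 (981.83 m)
S at (-885.08, -943.54):
  1: √((904.22)² + (1374.39)²) = √(817613.8084 + 1888947.8721) = 1645.16 m
  2: √((1148.90)² + (-165.05)²) = √(1319971.2100 + 27241.5025) = 1160.69 m
  3: √((431.81)² + (443.20)²) = √(186459.8761 + 196426.2400) = 618.78 m
  → nearest: 3 (618.78 m)
T at (-606.53, -1014.02):
  1: √((625.67)² + (1444.87)²) = √(391462.9489 + 2087649.3169) = 1574.52 m
  2: √((870.35)² + (-94.57)²) = √(757509.1225 + 8943.4849) = 875.47 m
  3: √((153.26)² + (513.68)²) = √(23488.6276 + 263867.1424) = 536.06 m
  → nearest: 3 (536.06 m)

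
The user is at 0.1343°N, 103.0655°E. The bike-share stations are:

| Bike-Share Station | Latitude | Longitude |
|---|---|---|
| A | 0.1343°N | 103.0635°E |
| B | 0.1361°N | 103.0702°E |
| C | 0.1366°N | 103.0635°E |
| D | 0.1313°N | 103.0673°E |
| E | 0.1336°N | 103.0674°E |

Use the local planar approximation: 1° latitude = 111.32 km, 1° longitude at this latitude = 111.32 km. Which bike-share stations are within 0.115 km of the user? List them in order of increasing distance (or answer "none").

none

Distances from 0.1343°N, 103.0655°E:
A: √((0.0000·111.32)² + (-0.0020·111.32)²) = √(0.000000 + 0.049569) = 0.2226 km
B: √((0.0018·111.32)² + (0.0047·111.32)²) = √(0.040151 + 0.273742) = 0.5603 km
C: √((0.0023·111.32)² + (-0.0020·111.32)²) = √(0.065554 + 0.049569) = 0.3393 km
D: √((-0.0030·111.32)² + (0.0018·111.32)²) = √(0.111529 + 0.040151) = 0.3895 km
E: √((-0.0007·111.32)² + (0.0019·111.32)²) = √(0.006072 + 0.044736) = 0.2254 km
Threshold 0.115 km: none within range.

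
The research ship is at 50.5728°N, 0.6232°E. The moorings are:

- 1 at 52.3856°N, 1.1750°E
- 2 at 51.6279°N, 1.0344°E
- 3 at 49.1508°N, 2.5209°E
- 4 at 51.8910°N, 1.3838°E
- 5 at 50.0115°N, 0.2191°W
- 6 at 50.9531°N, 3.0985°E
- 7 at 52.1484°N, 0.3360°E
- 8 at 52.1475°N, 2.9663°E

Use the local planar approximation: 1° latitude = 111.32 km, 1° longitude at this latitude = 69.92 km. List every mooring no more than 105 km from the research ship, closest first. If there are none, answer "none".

Distances from 50.5728°N, 0.6232°E:
1: √((1.8128·111.32)² + (0.5518·69.92)²) = √(40723.601626 + 1488.559612) = 205.4560 km
2: √((1.0551·111.32)² + (0.4112·69.92)²) = √(13795.379161 + 826.625981) = 120.9215 km
3: √((-1.4220·111.32)² + (1.8977·69.92)²) = √(25057.952873 + 17605.888798) = 206.5523 km
4: √((1.3182·111.32)² + (0.7606·69.92)²) = √(21533.221608 + 2828.234928) = 156.0816 km
5: √((-0.5613·111.32)² + (-0.8423·69.92)²) = √(3904.239759 + 3468.458006) = 85.8644 km
6: √((0.3803·111.32)² + (2.4753·69.92)²) = √(1792.251886 + 29954.255021) = 178.1755 km
7: √((1.5756·111.32)² + (-0.2872·69.92)²) = √(30763.683851 + 403.247525) = 176.5416 km
8: √((1.5747·111.32)² + (2.3431·69.92)²) = √(30728.548782 + 26840.122109) = 239.9347 km
Threshold 105 km: 5 (85.8644 km) is within range.

5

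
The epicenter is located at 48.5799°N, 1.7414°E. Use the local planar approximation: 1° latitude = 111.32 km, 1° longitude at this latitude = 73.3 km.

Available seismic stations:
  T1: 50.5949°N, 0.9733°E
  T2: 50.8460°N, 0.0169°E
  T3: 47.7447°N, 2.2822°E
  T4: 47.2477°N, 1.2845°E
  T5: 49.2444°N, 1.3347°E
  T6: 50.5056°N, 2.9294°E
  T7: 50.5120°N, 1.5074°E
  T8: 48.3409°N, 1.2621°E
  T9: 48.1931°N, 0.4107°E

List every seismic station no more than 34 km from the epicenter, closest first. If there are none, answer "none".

Distances from 48.5799°N, 1.7414°E:
T1: √((2.0150·111.32)² + (-0.7681·73.3)²) = √(50314.886376 + 3169.884801) = 231.2677 km
T2: √((2.2661·111.32)² + (-1.7245·73.3)²) = √(63636.243784 + 15978.438914) = 282.1607 km
T3: √((-0.8352·111.32)² + (0.5408·73.3)²) = √(8644.250956 + 1571.380340) = 101.0724 km
T4: √((-1.3322·111.32)² + (-0.4569·73.3)²) = √(21993.039487 + 1121.631675) = 152.0351 km
T5: √((0.6645·111.32)² + (-0.4067·73.3)²) = √(5471.877496 + 888.702279) = 79.7532 km
T6: √((1.9257·111.32)² + (1.1880·73.3)²) = √(45954.035577 + 7582.996064) = 231.3807 km
T7: √((1.9321·111.32)² + (-0.2340·73.3)²) = √(46259.996581 + 294.197965) = 215.7642 km
T8: √((-0.2390·111.32)² + (-0.4793·73.3)²) = √(707.851566 + 1234.305907) = 44.0699 km
T9: √((-0.3868·111.32)² + (-1.3307·73.3)²) = √(1854.040967 + 9514.112075) = 106.6215 km
Threshold 34 km: none within range.

none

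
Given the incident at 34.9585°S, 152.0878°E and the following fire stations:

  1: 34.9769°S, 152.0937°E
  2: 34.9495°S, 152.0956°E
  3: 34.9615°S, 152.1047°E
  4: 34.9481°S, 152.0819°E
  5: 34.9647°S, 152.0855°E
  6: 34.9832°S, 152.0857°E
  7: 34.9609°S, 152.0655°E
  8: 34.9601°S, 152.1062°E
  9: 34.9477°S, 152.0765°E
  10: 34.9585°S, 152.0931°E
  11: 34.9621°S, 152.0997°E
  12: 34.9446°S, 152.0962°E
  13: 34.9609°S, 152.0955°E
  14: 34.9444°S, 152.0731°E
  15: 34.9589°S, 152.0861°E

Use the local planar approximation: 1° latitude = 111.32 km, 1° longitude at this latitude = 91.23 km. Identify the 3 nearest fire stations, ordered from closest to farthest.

15, 10, 5

Distances from 34.9585°S, 152.0878°E:
1: 2.1178 km
2: 1.2289 km
3: 1.5775 km
4: 1.2767 km
5: 0.7214 km
6: 2.7563 km
7: 2.0519 km
8: 1.6881 km
9: 1.5837 km
10: 0.4835 km
11: 1.1572 km
12: 1.7267 km
13: 0.7516 km
14: 2.0645 km
15: 0.1614 km
Sorted: 15 (0.1614 km) < 10 (0.4835 km) < 5 (0.7214 km) < 13 (0.7516 km) < 11 (1.1572 km) < …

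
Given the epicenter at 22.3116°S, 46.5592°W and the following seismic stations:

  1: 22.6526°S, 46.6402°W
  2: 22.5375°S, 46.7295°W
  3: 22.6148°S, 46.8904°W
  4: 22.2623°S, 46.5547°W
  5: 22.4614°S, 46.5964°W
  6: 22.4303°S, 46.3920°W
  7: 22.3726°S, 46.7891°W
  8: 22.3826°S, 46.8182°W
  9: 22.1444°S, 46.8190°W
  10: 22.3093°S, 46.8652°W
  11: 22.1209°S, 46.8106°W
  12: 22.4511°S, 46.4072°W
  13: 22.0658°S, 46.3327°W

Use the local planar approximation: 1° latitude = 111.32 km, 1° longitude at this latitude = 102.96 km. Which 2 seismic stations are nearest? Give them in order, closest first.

Distances from 22.3116°S, 46.5592°W:
1: 38.8654 km
2: 30.6566 km
3: 47.9796 km
4: 5.5076 km
5: 17.1099 km
6: 21.7015 km
7: 24.6253 km
8: 27.8133 km
9: 32.5875 km
10: 31.5068 km
11: 33.4761 km
12: 22.0471 km
13: 35.9520 km
Sorted: 4 (5.5076 km) < 5 (17.1099 km) < 6 (21.7015 km) < 12 (22.0471 km) < …

4, 5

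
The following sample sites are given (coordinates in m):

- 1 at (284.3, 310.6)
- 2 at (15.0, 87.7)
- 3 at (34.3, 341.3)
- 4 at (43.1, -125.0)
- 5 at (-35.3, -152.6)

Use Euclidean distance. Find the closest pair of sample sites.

4 and 5

Pairwise distances:
4–5: 83.1 m
2–4: 214.5 m
2–5: 245.5 m
1–3: 251.9 m
2–3: 254.3 m
1–2: 349.6 m
3–4: 466.4 m
1–4: 497.9 m
3–5: 498.8 m
1–5: 562.8 m
Closest pair: 4–5 at 83.1 m.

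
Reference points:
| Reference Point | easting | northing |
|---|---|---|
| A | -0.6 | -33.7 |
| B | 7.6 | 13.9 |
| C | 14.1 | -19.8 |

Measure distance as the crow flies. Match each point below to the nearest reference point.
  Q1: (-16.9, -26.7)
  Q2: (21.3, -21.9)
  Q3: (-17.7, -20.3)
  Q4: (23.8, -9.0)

Q1→A; Q2→C; Q3→A; Q4→C

Q1 at (-16.9, -26.7):
  A: √((16.3)² + (-7.0)²) = √(265.6900 + 49.0000) = 17.74
  B: √((24.5)² + (40.6)²) = √(600.2500 + 1648.3600) = 47.42
  C: √((31.0)² + (6.9)²) = √(961.0000 + 47.6100) = 31.76
  → nearest: A (17.74)
Q2 at (21.3, -21.9):
  A: √((-21.9)² + (-11.8)²) = √(479.6100 + 139.2400) = 24.88
  B: √((-13.7)² + (35.8)²) = √(187.6900 + 1281.6400) = 38.33
  C: √((-7.2)² + (2.1)²) = √(51.8400 + 4.4100) = 7.50
  → nearest: C (7.50)
Q3 at (-17.7, -20.3):
  A: √((17.1)² + (-13.4)²) = √(292.4100 + 179.5600) = 21.72
  B: √((25.3)² + (34.2)²) = √(640.0900 + 1169.6400) = 42.54
  C: √((31.8)² + (0.5)²) = √(1011.2400 + 0.2500) = 31.80
  → nearest: A (21.72)
Q4 at (23.8, -9.0):
  A: √((-24.4)² + (-24.7)²) = √(595.3600 + 610.0900) = 34.72
  B: √((-16.2)² + (22.9)²) = √(262.4400 + 524.4100) = 28.05
  C: √((-9.7)² + (-10.8)²) = √(94.0900 + 116.6400) = 14.52
  → nearest: C (14.52)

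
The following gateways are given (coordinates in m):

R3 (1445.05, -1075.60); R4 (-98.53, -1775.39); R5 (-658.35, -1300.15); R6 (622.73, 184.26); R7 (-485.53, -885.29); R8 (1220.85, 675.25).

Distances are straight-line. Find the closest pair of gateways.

Pairwise distances:
R5–R7: 449.42 m
R4–R5: 734.34 m
R6–R8: 773.83 m
R4–R7: 970.59 m
R3–R6: 1504.48 m
R6–R7: 1540.19 m
R3–R4: 1694.80 m
R3–R8: 1765.15 m
R3–R7: 1939.94 m
R5–R6: 1960.78 m
R4–R6: 2088.17 m
R3–R5: 2115.35 m
R7–R8: 2312.36 m
R5–R8: 2726.46 m
R4–R8: 2783.24 m
Closest pair: R5–R7 at 449.42 m.

R5 and R7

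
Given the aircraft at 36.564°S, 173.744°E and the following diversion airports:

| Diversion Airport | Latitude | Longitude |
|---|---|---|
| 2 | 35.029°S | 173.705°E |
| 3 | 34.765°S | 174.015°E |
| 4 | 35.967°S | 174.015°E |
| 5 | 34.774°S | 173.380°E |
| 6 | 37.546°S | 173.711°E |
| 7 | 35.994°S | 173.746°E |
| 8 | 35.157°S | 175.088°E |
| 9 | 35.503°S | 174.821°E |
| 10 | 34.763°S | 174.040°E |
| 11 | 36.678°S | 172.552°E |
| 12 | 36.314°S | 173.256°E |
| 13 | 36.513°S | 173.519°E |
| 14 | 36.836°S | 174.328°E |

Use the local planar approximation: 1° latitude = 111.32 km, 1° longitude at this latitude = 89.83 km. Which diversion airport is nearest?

13

Distances from 36.564°S, 173.744°E:
2: √((1.535·111.32)² + (-0.039·89.83)²) = √(29198.67573 + 12.27360) = 170.912 km
3: √((1.799·111.32)² + (0.271·89.83)²) = √(40105.94206 + 592.62693) = 201.739 km
4: √((0.597·111.32)² + (0.271·89.83)²) = √(4416.67108 + 592.62693) = 70.776 km
5: √((1.790·111.32)² + (-0.364·89.83)²) = √(39705.66346 + 1069.16705) = 201.928 km
6: √((-0.982·111.32)² + (-0.033·89.83)²) = √(11950.04033 + 8.78761) = 109.356 km
7: √((0.570·111.32)² + (0.002·89.83)²) = √(4026.20707 + 0.03228) = 63.453 km
8: √((1.407·111.32)² + (1.344·89.83)²) = √(24532.09231 + 14576.09992) = 197.758 km
9: √((1.061·111.32)² + (1.077·89.83)²) = √(13950.09493 + 9359.96459) = 152.676 km
10: √((1.801·111.32)² + (0.296·89.83)²) = √(40195.16548 + 707.01108) = 202.243 km
11: √((-0.114·111.32)² + (-1.192·89.83)²) = √(161.04828 + 11465.56102) = 107.827 km
12: √((0.250·111.32)² + (-0.488·89.83)²) = √(774.50890 + 1921.68608) = 51.925 km
13: √((0.051·111.32)² + (-0.225·89.83)²) = √(32.23196 + 408.51484) = 20.994 km
14: √((-0.272·111.32)² + (0.584·89.83)²) = √(916.82026 + 2752.12714) = 60.572 km
Minimum: 13 at 20.994 km.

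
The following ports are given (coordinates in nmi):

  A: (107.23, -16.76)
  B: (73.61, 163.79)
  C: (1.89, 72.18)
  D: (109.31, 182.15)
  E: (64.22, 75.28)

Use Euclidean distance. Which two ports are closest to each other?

Pairwise distances:
A–B: 183.65 nmi
A–C: 137.87 nmi
A–D: 198.92 nmi
A–E: 101.59 nmi
B–C: 116.34 nmi
B–D: 40.14 nmi
B–E: 89.01 nmi
C–D: 153.73 nmi
C–E: 62.41 nmi
D–E: 115.99 nmi
Closest pair: B–D at 40.14 nmi.

B and D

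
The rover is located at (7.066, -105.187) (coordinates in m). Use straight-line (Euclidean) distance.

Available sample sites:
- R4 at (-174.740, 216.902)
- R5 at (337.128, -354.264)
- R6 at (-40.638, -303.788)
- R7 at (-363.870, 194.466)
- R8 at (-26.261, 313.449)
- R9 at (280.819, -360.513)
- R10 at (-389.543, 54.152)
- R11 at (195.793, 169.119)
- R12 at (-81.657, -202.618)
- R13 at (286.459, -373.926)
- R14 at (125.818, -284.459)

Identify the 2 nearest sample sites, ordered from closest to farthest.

R12, R6

Distances from (7.066, -105.187):
R4: √((-181.806)² + (322.089)²) = √(33053.42164 + 103741.32392) = 369.858 m
R5: √((330.062)² + (-249.077)²) = √(108940.92384 + 62039.35193) = 413.498 m
R6: √((-47.704)² + (-198.601)²) = √(2275.67162 + 39442.35720) = 204.250 m
R7: √((-370.936)² + (299.653)²) = √(137593.51610 + 89791.92041) = 476.849 m
R8: √((-33.327)² + (418.636)²) = √(1110.68893 + 175256.10050) = 419.960 m
R9: √((273.753)² + (-255.326)²) = √(74940.70501 + 65191.36628) = 374.342 m
R10: √((-396.609)² + (159.339)²) = √(157298.69888 + 25388.91692) = 427.420 m
R11: √((188.727)² + (274.306)²) = √(35617.88053 + 75243.78164) = 332.959 m
R12: √((-88.723)² + (-97.431)²) = √(7871.77073 + 9492.79976) = 131.775 m
R13: √((279.393)² + (-268.739)²) = √(78060.44845 + 72220.65012) = 387.661 m
R14: √((118.752)² + (-179.272)²) = √(14102.03750 + 32138.44998) = 215.036 m
Sorted: R12 (131.775 m) < R6 (204.250 m) < R14 (215.036 m) < R11 (332.959 m) < …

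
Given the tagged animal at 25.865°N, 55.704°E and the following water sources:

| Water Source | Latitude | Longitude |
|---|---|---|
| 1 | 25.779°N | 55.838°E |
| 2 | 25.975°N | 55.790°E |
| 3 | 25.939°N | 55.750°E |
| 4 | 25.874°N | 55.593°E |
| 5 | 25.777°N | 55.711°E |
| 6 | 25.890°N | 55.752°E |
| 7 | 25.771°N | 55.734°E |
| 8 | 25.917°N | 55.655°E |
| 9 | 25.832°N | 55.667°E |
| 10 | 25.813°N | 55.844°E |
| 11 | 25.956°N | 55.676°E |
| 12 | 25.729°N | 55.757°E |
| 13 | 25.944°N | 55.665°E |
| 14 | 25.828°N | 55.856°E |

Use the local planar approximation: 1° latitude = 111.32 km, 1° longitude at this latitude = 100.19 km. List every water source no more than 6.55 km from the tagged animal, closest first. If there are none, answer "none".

9, 6

Distances from 25.865°N, 55.704°E:
1: 16.489 km
2: 14.973 km
3: 9.439 km
4: 11.166 km
5: 9.821 km
6: 5.556 km
7: 10.887 km
8: 7.590 km
9: 5.219 km
10: 15.174 km
11: 10.511 km
12: 16.044 km
13: 9.623 km
14: 15.776 km
Threshold 6.55 km: 9 (5.219 km), 6 (5.556 km) are within range.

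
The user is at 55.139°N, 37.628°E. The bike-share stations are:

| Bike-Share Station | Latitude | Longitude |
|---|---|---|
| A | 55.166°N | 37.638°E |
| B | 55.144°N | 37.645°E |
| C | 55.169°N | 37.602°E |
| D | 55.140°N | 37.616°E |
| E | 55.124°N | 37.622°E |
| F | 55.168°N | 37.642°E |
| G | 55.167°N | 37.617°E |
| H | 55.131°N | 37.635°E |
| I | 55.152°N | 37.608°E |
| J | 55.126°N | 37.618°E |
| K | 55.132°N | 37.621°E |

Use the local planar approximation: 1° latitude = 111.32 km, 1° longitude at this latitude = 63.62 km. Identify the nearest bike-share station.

D

Distances from 55.139°N, 37.628°E:
A: √((0.027·111.32)² + (0.010·63.62)²) = √(9.03387 + 0.40475) = 3.072 km
B: √((0.005·111.32)² + (0.017·63.62)²) = √(0.30980 + 1.16973) = 1.216 km
C: √((0.030·111.32)² + (-0.026·63.62)²) = √(11.15293 + 2.73611) = 3.727 km
D: √((0.001·111.32)² + (-0.012·63.62)²) = √(0.01239 + 0.58284) = 0.772 km
E: √((-0.015·111.32)² + (-0.006·63.62)²) = √(2.78823 + 0.14571) = 1.713 km
F: √((0.029·111.32)² + (0.014·63.62)²) = √(10.42179 + 0.79331) = 3.349 km
G: √((0.028·111.32)² + (-0.011·63.62)²) = √(9.71544 + 0.48975) = 3.195 km
H: √((-0.008·111.32)² + (0.007·63.62)²) = √(0.79310 + 0.19833) = 0.996 km
I: √((0.013·111.32)² + (-0.020·63.62)²) = √(2.09427 + 1.61900) = 1.927 km
J: √((-0.013·111.32)² + (-0.010·63.62)²) = √(2.09427 + 0.40475) = 1.581 km
K: √((-0.007·111.32)² + (-0.007·63.62)²) = √(0.60721 + 0.19833) = 0.898 km
Minimum: D at 0.772 km.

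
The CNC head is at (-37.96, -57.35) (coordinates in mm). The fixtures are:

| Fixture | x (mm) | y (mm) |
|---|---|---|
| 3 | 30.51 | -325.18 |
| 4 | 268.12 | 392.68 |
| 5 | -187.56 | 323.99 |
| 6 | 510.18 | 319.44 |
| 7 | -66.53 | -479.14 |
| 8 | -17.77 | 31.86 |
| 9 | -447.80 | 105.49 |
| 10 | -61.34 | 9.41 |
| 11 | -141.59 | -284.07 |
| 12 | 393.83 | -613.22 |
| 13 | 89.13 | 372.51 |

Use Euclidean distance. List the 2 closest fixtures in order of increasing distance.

10, 8

Distances from (-37.96, -57.35):
3: √((68.47)² + (-267.83)²) = √(4688.1409 + 71732.9089) = 276.44 mm
4: √((306.08)² + (450.03)²) = √(93684.9664 + 202527.0009) = 544.25 mm
5: √((-149.60)² + (381.34)²) = √(22380.1600 + 145420.1956) = 409.63 mm
6: √((548.14)² + (376.79)²) = √(300457.4596 + 141970.7041) = 665.15 mm
7: √((-28.57)² + (-421.79)²) = √(816.2449 + 177906.8041) = 422.76 mm
8: √((20.19)² + (89.21)²) = √(407.6361 + 7958.4241) = 91.47 mm
9: √((-409.84)² + (162.84)²) = √(167968.8256 + 26516.8656) = 441.01 mm
10: √((-23.38)² + (66.76)²) = √(546.6244 + 4456.8976) = 70.74 mm
11: √((-103.63)² + (-226.72)²) = √(10739.1769 + 51401.9584) = 249.28 mm
12: √((431.79)² + (-555.87)²) = √(186442.6041 + 308991.4569) = 703.87 mm
13: √((127.09)² + (429.86)²) = √(16151.8681 + 184779.6196) = 448.25 mm
Sorted: 10 (70.74 mm) < 8 (91.47 mm) < 11 (249.28 mm) < 3 (276.44 mm) < …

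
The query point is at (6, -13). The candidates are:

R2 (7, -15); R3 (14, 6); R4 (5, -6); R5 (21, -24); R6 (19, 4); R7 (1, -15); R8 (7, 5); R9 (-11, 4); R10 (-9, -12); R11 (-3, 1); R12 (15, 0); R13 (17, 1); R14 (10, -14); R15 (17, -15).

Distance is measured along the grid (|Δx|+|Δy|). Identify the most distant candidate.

R9

Distances from (6, -13):
R2: 3
R3: 27
R4: 8
R5: 26
R6: 30
R7: 7
R8: 19
R9: 34
R10: 16
R11: 23
R12: 22
R13: 25
R14: 5
R15: 13
Maximum: R9 at 34.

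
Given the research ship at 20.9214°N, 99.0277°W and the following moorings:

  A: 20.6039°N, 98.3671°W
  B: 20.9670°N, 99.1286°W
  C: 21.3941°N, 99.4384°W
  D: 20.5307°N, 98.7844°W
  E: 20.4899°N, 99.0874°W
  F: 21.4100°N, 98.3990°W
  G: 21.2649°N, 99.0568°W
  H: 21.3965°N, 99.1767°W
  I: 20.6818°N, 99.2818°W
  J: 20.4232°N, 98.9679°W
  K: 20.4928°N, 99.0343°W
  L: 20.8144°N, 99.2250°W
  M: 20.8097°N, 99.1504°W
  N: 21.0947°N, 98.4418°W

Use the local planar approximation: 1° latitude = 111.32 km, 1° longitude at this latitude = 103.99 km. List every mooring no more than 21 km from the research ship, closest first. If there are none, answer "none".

B, M

Distances from 20.9214°N, 99.0277°W:
A: 77.2549 km
B: 11.6560 km
C: 67.7717 km
D: 50.3165 km
E: 48.4341 km
F: 85.0454 km
G: 38.3580 km
H: 55.1111 km
I: 37.5450 km
J: 55.8072 km
K: 47.7167 km
L: 23.7241 km
M: 17.8163 km
N: 63.9090 km
Threshold 21 km: B (11.6560 km), M (17.8163 km) are within range.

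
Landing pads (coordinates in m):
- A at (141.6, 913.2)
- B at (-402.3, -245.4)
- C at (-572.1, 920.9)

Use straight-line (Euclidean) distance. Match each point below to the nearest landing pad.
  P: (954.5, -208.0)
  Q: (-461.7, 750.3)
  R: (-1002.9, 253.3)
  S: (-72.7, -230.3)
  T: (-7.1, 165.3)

P→B; Q→C; R→B; S→B; T→B

P at (954.5, -208.0):
  A: 1384.9 m
  B: 1357.3 m
  C: 1898.7 m
  → nearest: B (1357.3 m)
Q at (-461.7, 750.3):
  A: 624.9 m
  B: 997.5 m
  C: 203.2 m
  → nearest: C (203.2 m)
R at (-1002.9, 253.3):
  A: 1321.1 m
  B: 780.7 m
  C: 794.5 m
  → nearest: B (780.7 m)
S at (-72.7, -230.3):
  A: 1163.4 m
  B: 329.9 m
  C: 1254.9 m
  → nearest: B (329.9 m)
T at (-7.1, 165.3):
  A: 762.5 m
  B: 570.0 m
  C: 943.5 m
  → nearest: B (570.0 m)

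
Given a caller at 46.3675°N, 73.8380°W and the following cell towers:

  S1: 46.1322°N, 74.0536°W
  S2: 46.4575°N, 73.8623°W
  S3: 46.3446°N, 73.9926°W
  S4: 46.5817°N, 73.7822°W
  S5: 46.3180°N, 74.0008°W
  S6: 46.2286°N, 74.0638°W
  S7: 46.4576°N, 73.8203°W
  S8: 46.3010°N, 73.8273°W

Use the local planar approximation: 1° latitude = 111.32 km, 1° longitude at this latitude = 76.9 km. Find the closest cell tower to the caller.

Distances from 46.3675°N, 73.8380°W:
S1: 30.9998 km
S2: 10.1916 km
S3: 12.1590 km
S4: 24.2278 km
S5: 13.6783 km
S6: 23.2507 km
S7: 10.1219 km
S8: 7.4484 km
Minimum: S8 at 7.4484 km.

S8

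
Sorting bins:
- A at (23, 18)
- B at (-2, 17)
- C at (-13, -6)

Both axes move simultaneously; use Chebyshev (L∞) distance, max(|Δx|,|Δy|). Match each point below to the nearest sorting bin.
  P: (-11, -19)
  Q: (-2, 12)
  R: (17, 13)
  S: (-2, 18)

P at (-11, -19):
  A: 37
  B: 36
  C: 13
  → nearest: C (13)
Q at (-2, 12):
  A: 25
  B: 5
  C: 18
  → nearest: B (5)
R at (17, 13):
  A: 6
  B: 19
  C: 30
  → nearest: A (6)
S at (-2, 18):
  A: 25
  B: 1
  C: 24
  → nearest: B (1)

P→C; Q→B; R→A; S→B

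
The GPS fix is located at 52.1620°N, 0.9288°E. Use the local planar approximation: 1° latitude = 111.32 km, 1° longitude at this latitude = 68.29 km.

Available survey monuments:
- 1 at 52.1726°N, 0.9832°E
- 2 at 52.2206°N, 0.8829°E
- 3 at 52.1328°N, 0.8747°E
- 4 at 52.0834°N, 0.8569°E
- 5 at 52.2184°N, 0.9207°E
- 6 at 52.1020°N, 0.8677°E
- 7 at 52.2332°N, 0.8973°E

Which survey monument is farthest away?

Distances from 52.1620°N, 0.9288°E:
1: 3.8979 km
2: 7.2374 km
3: 4.9209 km
4: 10.0333 km
5: 6.3028 km
6: 7.8754 km
7: 8.2127 km
Maximum: 4 at 10.0333 km.

4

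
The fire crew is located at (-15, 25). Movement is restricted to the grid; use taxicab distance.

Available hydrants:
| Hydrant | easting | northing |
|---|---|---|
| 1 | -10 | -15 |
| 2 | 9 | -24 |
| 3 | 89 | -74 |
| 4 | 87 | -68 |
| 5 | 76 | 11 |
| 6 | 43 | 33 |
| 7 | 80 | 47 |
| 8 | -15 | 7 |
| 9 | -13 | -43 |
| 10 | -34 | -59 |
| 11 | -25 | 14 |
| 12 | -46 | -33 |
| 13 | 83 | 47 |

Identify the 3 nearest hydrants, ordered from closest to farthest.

Distances from (-15, 25):
1: 45
2: 73
3: 203
4: 195
5: 105
6: 66
7: 117
8: 18
9: 70
10: 103
11: 21
12: 89
13: 120
Sorted: 8 (18) < 11 (21) < 1 (45) < 6 (66) < 9 (70) < …

8, 11, 1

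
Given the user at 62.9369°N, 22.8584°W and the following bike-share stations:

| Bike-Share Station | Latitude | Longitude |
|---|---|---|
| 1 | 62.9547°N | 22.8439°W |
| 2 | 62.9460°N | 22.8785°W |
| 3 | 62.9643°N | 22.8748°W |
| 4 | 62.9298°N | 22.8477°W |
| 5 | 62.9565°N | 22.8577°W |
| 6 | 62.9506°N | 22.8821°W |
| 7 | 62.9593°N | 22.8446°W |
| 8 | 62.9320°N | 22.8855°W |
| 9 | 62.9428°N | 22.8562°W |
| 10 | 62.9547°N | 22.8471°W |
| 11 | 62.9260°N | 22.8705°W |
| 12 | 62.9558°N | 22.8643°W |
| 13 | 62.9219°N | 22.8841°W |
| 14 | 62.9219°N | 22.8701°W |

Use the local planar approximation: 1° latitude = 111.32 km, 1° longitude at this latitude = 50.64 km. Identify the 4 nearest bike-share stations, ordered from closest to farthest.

9, 4, 11, 2

Distances from 62.9369°N, 22.8584°W:
1: 2.1132 km
2: 1.4361 km
3: 3.1612 km
4: 0.9583 km
5: 2.1822 km
6: 1.9407 km
7: 2.5896 km
8: 1.4768 km
9: 0.6662 km
10: 2.0625 km
11: 1.3593 km
12: 2.1251 km
13: 2.1171 km
14: 1.7718 km
Sorted: 9 (0.6662 km) < 4 (0.9583 km) < 11 (1.3593 km) < 2 (1.4361 km) < 8 (1.4768 km) < 14 (1.7718 km) < …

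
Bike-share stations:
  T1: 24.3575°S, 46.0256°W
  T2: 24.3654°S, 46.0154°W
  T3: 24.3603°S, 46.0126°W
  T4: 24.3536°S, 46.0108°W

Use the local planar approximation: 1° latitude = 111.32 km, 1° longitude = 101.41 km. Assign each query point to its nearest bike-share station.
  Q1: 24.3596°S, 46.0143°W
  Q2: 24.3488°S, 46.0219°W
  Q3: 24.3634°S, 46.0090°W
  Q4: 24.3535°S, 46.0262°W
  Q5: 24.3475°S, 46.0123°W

Q1 at 24.3596°S, 46.0143°W:
  T1: 1.1695 km
  T2: 0.6552 km
  T3: 0.1892 km
  T4: 0.7564 km
  → nearest: T3 (0.1892 km)
Q2 at 24.3488°S, 46.0219°W:
  T1: 1.0386 km
  T2: 1.9620 km
  T3: 1.5901 km
  T4: 1.2460 km
  → nearest: T1 (1.0386 km)
Q3 at 24.3634°S, 46.0090°W:
  T1: 1.8070 km
  T2: 0.6861 km
  T3: 0.5024 km
  T4: 1.1061 km
  → nearest: T3 (0.5024 km)
Q4 at 24.3535°S, 46.0262°W:
  T1: 0.4494 km
  T2: 1.7188 km
  T3: 1.5733 km
  T4: 1.5618 km
  → nearest: T1 (0.4494 km)
Q5 at 24.3475°S, 46.0123°W:
  T1: 1.7488 km
  T2: 2.0173 km
  T3: 1.4252 km
  T4: 0.6959 km
  → nearest: T4 (0.6959 km)

Q1→T3; Q2→T1; Q3→T3; Q4→T1; Q5→T4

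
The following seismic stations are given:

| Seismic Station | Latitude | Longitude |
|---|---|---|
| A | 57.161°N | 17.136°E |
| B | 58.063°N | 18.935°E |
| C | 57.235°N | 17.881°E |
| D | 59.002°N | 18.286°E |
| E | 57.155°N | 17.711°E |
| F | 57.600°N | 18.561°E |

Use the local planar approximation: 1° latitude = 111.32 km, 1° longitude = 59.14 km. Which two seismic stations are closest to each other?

Pairwise distances:
C–E: √((-0.080·111.32)² + (-0.170·59.14)²) = √(79.30971 + 101.07889) = 13.431 km
A–E: √((-0.006·111.32)² + (0.575·59.14)²) = √(0.44612 + 1156.37403) = 34.012 km
A–C: √((0.074·111.32)² + (0.745·59.14)²) = √(67.85937 + 1941.22192) = 44.823 km
B–F: √((-0.463·111.32)² + (-0.374·59.14)²) = √(2656.49117 + 489.22185) = 56.087 km
C–F: √((0.365·111.32)² + (0.680·59.14)²) = √(1650.94317 + 1617.26231) = 57.168 km
E–F: √((0.445·111.32)² + (0.850·59.14)²) = √(2453.95400 + 2526.97236) = 70.576 km
A–F: √((0.439·111.32)² + (1.425·59.14)²) = √(2388.22608 + 7102.19135) = 97.419 km
B–C: √((-0.828·111.32)² + (-1.054·59.14)²) = √(8495.85456 + 3885.47270) = 111.271 km
B–D: √((0.939·111.32)² + (-0.649·59.14)²) = √(10926.41219 + 1473.16718) = 111.353 km
B–E: √((-0.908·111.32)² + (-1.224·59.14)²) = √(10216.87529 + 5239.92989) = 124.325 km
A–B: √((0.902·111.32)² + (1.799·59.14)²) = √(10082.29663 + 11319.44066) = 146.293 km
D–F: √((-1.402·111.32)² + (0.275·59.14)²) = √(24358.04467 + 264.50143) = 156.916 km
C–D: √((1.767·111.32)² + (0.405·59.14)²) = √(38691.84990 + 573.68393) = 198.155 km
D–E: √((-1.847·111.32)² + (-0.575·59.14)²) = √(42274.66611 + 1156.37403) = 208.401 km
A–D: √((1.841·111.32)² + (1.150·59.14)²) = √(42000.45279 + 4625.49612) = 215.930 km
Closest pair: C–E at 13.431 km.

C and E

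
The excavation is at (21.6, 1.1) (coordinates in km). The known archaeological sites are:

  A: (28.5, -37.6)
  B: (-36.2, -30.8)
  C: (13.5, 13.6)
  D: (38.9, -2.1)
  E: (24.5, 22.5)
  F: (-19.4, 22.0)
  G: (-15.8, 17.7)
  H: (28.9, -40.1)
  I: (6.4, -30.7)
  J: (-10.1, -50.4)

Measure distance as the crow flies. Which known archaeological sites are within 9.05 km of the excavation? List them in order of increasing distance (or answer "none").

Distances from (21.6, 1.1):
A: 39.3 km
B: 66.0 km
C: 14.9 km
D: 17.6 km
E: 21.6 km
F: 46.0 km
G: 40.9 km
H: 41.8 km
I: 35.2 km
J: 60.5 km
Threshold 9.05 km: none within range.

none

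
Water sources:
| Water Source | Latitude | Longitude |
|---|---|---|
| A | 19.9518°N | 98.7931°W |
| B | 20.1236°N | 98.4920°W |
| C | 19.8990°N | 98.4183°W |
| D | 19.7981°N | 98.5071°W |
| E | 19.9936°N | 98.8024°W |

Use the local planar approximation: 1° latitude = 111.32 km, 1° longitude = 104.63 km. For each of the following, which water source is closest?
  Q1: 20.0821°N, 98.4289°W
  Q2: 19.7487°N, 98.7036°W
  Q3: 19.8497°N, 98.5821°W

Q1 at 20.0821°N, 98.4289°W:
  A: √((-0.1303·111.32)² + (-0.3642·104.63)²) = √(210.394909 + 1452.085984) = 40.7735 km
  B: √((0.0415·111.32)² + (-0.0631·104.63)²) = √(21.342367 + 43.588424) = 8.0580 km
  C: √((-0.1831·111.32)² + (0.0106·104.63)²) = √(415.454133 + 1.230054) = 20.4128 km
  D: √((-0.2840·111.32)² + (-0.0782·104.63)²) = √(999.500637 + 66.946204) = 32.6565 km
  E: √((-0.0885·111.32)² + (-0.3735·104.63)²) = √(97.058357 + 1527.192079) = 40.3020 km
  → nearest: B (8.0580 km)
Q2 at 19.7487°N, 98.7036°W:
  A: √((0.2031·111.32)² + (-0.0895·104.63)²) = √(511.171041 + 87.691706) = 24.4717 km
  B: √((0.3749·111.32)² + (0.2116·104.63)²) = √(1741.715738 + 490.166670) = 47.2428 km
  C: √((0.1503·111.32)² + (0.2853·104.63)²) = √(279.939612 + 891.078559) = 34.2201 km
  D: √((0.0494·111.32)² + (0.1965·104.63)²) = √(30.241289 + 422.705170) = 21.2825 km
  E: √((0.2449·111.32)² + (-0.0988·104.63)²) = √(743.231257 + 106.862748) = 29.1564 km
  → nearest: D (21.2825 km)
Q3 at 19.8497°N, 98.5821°W:
  A: √((0.1021·111.32)² + (-0.2110·104.63)²) = √(129.180773 + 487.390838) = 24.8309 km
  B: √((0.2739·111.32)² + (0.0901·104.63)²) = √(929.673517 + 88.871402) = 31.9147 km
  C: √((0.0493·111.32)² + (0.1638·104.63)²) = √(30.118978 + 293.724549) = 17.9957 km
  D: √((-0.0516·111.32)² + (0.0750·104.63)²) = √(32.994823 + 61.579333) = 9.7249 km
  E: √((0.1439·111.32)² + (-0.2203·104.63)²) = √(256.606695 + 531.301993) = 28.0697 km
  → nearest: D (9.7249 km)

Q1→B; Q2→D; Q3→D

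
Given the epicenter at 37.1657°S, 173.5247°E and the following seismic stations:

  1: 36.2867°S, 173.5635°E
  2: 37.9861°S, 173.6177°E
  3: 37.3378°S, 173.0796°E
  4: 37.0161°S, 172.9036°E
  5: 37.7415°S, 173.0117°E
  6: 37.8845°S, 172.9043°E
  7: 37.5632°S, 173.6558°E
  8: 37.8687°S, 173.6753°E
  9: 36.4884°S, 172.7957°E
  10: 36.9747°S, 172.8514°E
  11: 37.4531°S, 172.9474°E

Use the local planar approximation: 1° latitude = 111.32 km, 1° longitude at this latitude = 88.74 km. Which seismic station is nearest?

3

Distances from 37.1657°S, 173.5247°E:
1: √((0.8790·111.32)² + (0.0388·88.74)²) = √(9574.677296 + 11.855020) = 97.9108 km
2: √((-0.8204·111.32)² + (0.0930·88.74)²) = √(8340.607778 + 68.109038) = 91.6991 km
3: √((-0.1721·111.32)² + (-0.4451·88.74)²) = √(367.035554 + 1560.105749) = 43.8992 km
4: √((0.1496·111.32)² + (-0.6211·88.74)²) = √(277.338130 + 3037.819092) = 57.5774 km
5: √((-0.5758·111.32)² + (-0.5130·88.74)²) = √(4108.560783 + 2072.399978) = 78.6191 km
6: √((-0.7188·111.32)² + (-0.6204·88.74)²) = √(6402.690843 + 3030.975508) = 97.1271 km
7: √((-0.3975·111.32)² + (0.1311·88.74)²) = √(1958.035950 + 135.345628) = 45.7535 km
8: √((-0.7030·111.32)² + (0.1506·88.74)²) = √(6124.308303 + 178.603018) = 79.3909 km
9: √((0.6773·111.32)² + (-0.7290·88.74)²) = √(5684.713038 + 4184.984997) = 99.3464 km
10: √((0.1910·111.32)² + (-0.6733·88.74)²) = √(452.077747 + 3569.900221) = 63.4191 km
11: √((-0.2874·111.32)² + (-0.5773·88.74)²) = √(1023.575596 + 2624.472121) = 60.3991 km
Minimum: 3 at 43.8992 km.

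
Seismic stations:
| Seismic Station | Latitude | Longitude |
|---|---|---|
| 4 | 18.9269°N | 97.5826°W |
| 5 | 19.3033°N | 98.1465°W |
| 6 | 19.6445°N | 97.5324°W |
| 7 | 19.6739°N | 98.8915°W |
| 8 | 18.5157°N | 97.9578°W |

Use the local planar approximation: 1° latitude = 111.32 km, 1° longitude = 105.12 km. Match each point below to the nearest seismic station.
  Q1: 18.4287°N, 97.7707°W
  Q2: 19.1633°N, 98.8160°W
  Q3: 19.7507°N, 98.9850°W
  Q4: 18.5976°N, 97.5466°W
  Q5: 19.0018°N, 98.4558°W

Q1 at 18.4287°N, 97.7707°W:
  4: 58.8791 km
  5: 105.0697 km
  6: 137.6415 km
  7: 181.9217 km
  8: 21.9231 km
  → nearest: 8 (21.9231 km)
Q2 at 19.1633°N, 98.8160°W:
  4: 132.2987 km
  5: 72.0828 km
  6: 145.1761 km
  7: 57.3914 km
  8: 115.4801 km
  → nearest: 7 (57.3914 km)
Q3 at 19.7507°N, 98.9850°W:
  4: 173.6163 km
  5: 101.2408 km
  6: 153.1543 km
  7: 13.0267 km
  8: 174.8151 km
  → nearest: 7 (13.0267 km)
Q4 at 18.5976°N, 97.5466°W:
  4: 36.8525 km
  5: 100.7382 km
  6: 116.5505 km
  7: 185.3172 km
  8: 44.1764 km
  → nearest: 4 (36.8525 km)
Q5 at 19.0018°N, 98.4558°W:
  4: 92.1687 km
  5: 46.7291 km
  6: 120.5856 km
  7: 87.7238 km
  8: 75.2906 km
  → nearest: 5 (46.7291 km)

Q1→8; Q2→7; Q3→7; Q4→4; Q5→5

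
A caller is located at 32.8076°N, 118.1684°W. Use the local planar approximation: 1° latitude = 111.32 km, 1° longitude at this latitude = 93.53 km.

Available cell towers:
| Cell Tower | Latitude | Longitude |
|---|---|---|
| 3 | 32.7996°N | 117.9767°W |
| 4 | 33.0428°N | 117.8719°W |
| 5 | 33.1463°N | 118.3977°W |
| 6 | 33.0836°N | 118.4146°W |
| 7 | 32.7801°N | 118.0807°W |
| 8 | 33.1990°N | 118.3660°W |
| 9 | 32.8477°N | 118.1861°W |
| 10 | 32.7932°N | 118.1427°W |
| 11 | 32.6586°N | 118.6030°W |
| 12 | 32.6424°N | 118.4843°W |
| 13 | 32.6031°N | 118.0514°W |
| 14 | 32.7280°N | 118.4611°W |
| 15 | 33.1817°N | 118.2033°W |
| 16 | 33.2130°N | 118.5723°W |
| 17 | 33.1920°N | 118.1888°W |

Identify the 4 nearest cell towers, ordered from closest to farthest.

10, 9, 7, 3

Distances from 32.8076°N, 118.1684°W:
3: 17.9518 km
4: 38.1388 km
5: 43.3768 km
6: 38.3957 km
7: 8.7552 km
8: 47.3283 km
9: 4.7610 km
10: 2.8892 km
11: 43.9020 km
12: 34.8018 km
13: 25.2585 km
14: 28.7746 km
15: 41.7725 km
16: 58.8534 km
17: 42.8339 km
Sorted: 10 (2.8892 km) < 9 (4.7610 km) < 7 (8.7552 km) < 3 (17.9518 km) < 13 (25.2585 km) < 14 (28.7746 km) < …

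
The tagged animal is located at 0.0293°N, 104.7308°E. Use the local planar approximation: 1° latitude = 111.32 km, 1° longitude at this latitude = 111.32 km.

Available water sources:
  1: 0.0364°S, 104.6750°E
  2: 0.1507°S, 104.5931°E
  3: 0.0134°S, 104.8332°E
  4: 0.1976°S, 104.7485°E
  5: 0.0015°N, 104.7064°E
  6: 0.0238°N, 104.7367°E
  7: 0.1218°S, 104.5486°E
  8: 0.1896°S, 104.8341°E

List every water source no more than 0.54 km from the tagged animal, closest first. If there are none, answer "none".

Distances from 0.0293°N, 104.7308°E:
1: √((-0.0657·111.32)² + (-0.0558·111.32)²) = √(53.490559 + 38.584670) = 9.5956 km
2: √((-0.1800·111.32)² + (-0.1377·111.32)²) = √(401.505414 + 234.971006) = 25.2285 km
3: √((-0.0427·111.32)² + (0.1024·111.32)²) = √(22.594469 + 129.941031) = 12.3505 km
4: √((-0.2269·111.32)² + (0.0177·111.32)²) = √(637.992226 + 3.882334) = 25.3352 km
5: √((-0.0278·111.32)² + (-0.0244·111.32)²) = √(9.577143 + 7.377786) = 4.1176 km
6: √((-0.0055·111.32)² + (0.0059·111.32)²) = √(0.374862 + 0.431370) = 0.8979 km
7: √((-0.1511·111.32)² + (-0.1822·111.32)²) = √(282.927605 + 411.379969) = 26.3497 km
8: √((-0.2189·111.32)² + (0.1033·111.32)²) = √(593.796890 + 132.235188) = 26.9450 km
Threshold 0.54 km: none within range.

none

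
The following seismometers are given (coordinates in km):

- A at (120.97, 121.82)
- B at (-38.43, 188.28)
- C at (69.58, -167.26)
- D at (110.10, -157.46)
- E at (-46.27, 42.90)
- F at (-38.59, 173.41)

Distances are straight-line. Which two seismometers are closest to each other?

B and F

Pairwise distances:
B–F: 14.87 km
C–D: 41.69 km
E–F: 130.74 km
B–E: 145.59 km
A–F: 167.69 km
A–B: 172.70 km
A–E: 184.93 km
C–E: 239.98 km
D–E: 254.16 km
A–D: 279.49 km
A–C: 293.61 km
C–F: 357.43 km
D–F: 362.74 km
B–C: 371.58 km
B–D: 376.29 km
Closest pair: B–F at 14.87 km.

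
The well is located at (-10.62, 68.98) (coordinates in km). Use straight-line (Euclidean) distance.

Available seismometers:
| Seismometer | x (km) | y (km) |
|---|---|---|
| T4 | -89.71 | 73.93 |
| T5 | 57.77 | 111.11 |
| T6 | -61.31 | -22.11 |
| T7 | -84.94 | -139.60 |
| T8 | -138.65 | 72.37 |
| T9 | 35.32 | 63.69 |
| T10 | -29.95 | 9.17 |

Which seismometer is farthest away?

Distances from (-10.62, 68.98):
T4: √((-79.09)² + (4.95)²) = √(6255.2281 + 24.5025) = 79.24 km
T5: √((68.39)² + (42.13)²) = √(4677.1921 + 1774.9369) = 80.33 km
T6: √((-50.69)² + (-91.09)²) = √(2569.4761 + 8297.3881) = 104.24 km
T7: √((-74.32)² + (-208.58)²) = √(5523.4624 + 43505.6164) = 221.43 km
T8: √((-128.03)² + (3.39)²) = √(16391.6809 + 11.4921) = 128.07 km
T9: √((45.94)² + (-5.29)²) = √(2110.4836 + 27.9841) = 46.24 km
T10: √((-19.33)² + (-59.81)²) = √(373.6489 + 3577.2361) = 62.86 km
Maximum: T7 at 221.43 km.

T7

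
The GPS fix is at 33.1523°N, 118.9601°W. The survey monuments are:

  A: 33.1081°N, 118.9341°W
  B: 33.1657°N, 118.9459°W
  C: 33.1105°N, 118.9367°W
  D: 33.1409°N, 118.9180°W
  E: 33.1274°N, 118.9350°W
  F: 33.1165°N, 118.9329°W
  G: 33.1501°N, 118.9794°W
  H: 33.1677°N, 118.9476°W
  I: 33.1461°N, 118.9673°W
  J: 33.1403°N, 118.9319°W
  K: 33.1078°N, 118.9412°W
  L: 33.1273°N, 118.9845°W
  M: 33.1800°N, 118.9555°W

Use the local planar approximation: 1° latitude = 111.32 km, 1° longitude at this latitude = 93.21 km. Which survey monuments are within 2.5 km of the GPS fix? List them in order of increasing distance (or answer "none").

I, G, B, H

Distances from 33.1523°N, 118.9601°W:
A: √((-0.0442·111.32)² + (0.0260·93.21)²) = √(24.209785 + 5.873158) = 5.4848 km
B: √((0.0134·111.32)² + (0.0142·93.21)²) = √(2.225133 + 1.751869) = 1.9942 km
C: √((-0.0418·111.32)² + (0.0234·93.21)²) = √(21.652047 + 4.757258) = 5.1390 km
D: √((-0.0114·111.32)² + (0.0421·93.21)²) = √(1.610483 + 15.398883) = 4.1242 km
E: √((-0.0249·111.32)² + (0.0251·93.21)²) = √(7.683252 + 5.473592) = 3.6272 km
F: √((-0.0358·111.32)² + (0.0272·93.21)²) = √(15.882265 + 6.427807) = 4.7234 km
G: √((-0.0022·111.32)² + (-0.0193·93.21)²) = √(0.059978 + 3.236232) = 1.8155 km
H: √((0.0154·111.32)² + (0.0125·93.21)²) = √(2.938920 + 1.357516) = 2.0728 km
I: √((-0.0062·111.32)² + (-0.0072·93.21)²) = √(0.476354 + 0.450391) = 0.9627 km
J: √((-0.0120·111.32)² + (0.0282·93.21)²) = √(1.784469 + 6.909128) = 2.9485 km
K: √((-0.0445·111.32)² + (0.0189·93.21)²) = √(24.539540 + 3.103478) = 5.2577 km
L: √((-0.0250·111.32)² + (-0.0244·93.21)²) = √(7.745089 + 5.172550) = 3.5941 km
M: √((0.0277·111.32)² + (0.0046·93.21)²) = √(9.508367 + 0.183840) = 3.1132 km
Threshold 2.5 km: I (0.9627 km), G (1.8155 km), B (1.9942 km), H (2.0728 km) are within range.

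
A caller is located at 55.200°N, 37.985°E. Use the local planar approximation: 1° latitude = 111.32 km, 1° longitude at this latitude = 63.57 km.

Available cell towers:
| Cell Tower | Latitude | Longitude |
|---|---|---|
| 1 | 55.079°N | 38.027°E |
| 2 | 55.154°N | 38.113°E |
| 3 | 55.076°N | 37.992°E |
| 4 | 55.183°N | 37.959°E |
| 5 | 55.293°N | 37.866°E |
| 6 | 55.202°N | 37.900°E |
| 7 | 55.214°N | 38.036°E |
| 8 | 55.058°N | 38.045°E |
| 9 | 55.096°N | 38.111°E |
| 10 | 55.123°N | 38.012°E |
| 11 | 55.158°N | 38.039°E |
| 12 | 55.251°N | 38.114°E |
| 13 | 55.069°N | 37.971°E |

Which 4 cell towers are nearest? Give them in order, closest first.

Distances from 55.200°N, 37.985°E:
1: √((-0.121·111.32)² + (0.042·63.57)²) = √(181.43336 + 7.12858) = 13.732 km
2: √((-0.046·111.32)² + (0.128·63.57)²) = √(26.22177 + 66.21012) = 9.614 km
3: √((-0.124·111.32)² + (0.007·63.57)²) = √(190.54158 + 0.19802) = 13.811 km
4: √((-0.017·111.32)² + (-0.026·63.57)²) = √(3.58133 + 2.73181) = 2.513 km
5: √((0.093·111.32)² + (-0.119·63.57)²) = √(107.17964 + 57.22665) = 12.822 km
6: √((0.002·111.32)² + (-0.085·63.57)²) = √(0.04957 + 29.19727) = 5.408 km
7: √((0.014·111.32)² + (0.051·63.57)²) = √(2.42886 + 10.51102) = 3.597 km
8: √((-0.142·111.32)² + (0.060·63.57)²) = √(249.87516 + 14.54812) = 16.261 km
9: √((-0.104·111.32)² + (0.126·63.57)²) = √(134.03341 + 64.15722) = 14.078 km
10: √((-0.077·111.32)² + (0.027·63.57)²) = √(73.47301 + 2.94599) = 8.742 km
11: √((-0.042·111.32)² + (0.054·63.57)²) = √(21.85974 + 11.78398) = 5.800 km
12: √((0.051·111.32)² + (0.129·63.57)²) = √(32.23196 + 67.24869) = 9.974 km
13: √((-0.131·111.32)² + (-0.014·63.57)²) = √(212.66156 + 0.79206) = 14.610 km
Sorted: 4 (2.513 km) < 7 (3.597 km) < 6 (5.408 km) < 11 (5.800 km) < 10 (8.742 km) < 2 (9.614 km) < …

4, 7, 6, 11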